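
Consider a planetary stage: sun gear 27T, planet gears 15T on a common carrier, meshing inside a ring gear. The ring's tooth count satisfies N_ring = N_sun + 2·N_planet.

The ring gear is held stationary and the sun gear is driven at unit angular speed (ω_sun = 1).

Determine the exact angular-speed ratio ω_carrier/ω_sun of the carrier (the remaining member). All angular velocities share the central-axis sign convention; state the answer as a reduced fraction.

9/28

N_ring = 27 + 2·15 = 57
27(ω_s−ω_c) = −57(ω_r−ω_c),  ω_r=0, ω_s=1
27(1−ω_c) = −57(0−ω_c)  ⇒  84ω_c = 27  ⇒  ω_c = 9/28
ω_c/ω_s = 9/28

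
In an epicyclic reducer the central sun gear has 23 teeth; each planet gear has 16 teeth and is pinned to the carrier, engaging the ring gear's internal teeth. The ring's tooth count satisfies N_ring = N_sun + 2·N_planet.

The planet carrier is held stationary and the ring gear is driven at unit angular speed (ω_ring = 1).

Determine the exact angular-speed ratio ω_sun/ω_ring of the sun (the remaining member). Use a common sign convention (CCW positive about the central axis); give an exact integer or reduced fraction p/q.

-55/23

N_ring = 23 + 2·16 = 55
23(ω_s−ω_c) = −55(ω_r−ω_c),  ω_c=0, ω_r=1
ω_s = 0 − (55/23)(1−0) = -55/23
ω_s/ω_r = -55/23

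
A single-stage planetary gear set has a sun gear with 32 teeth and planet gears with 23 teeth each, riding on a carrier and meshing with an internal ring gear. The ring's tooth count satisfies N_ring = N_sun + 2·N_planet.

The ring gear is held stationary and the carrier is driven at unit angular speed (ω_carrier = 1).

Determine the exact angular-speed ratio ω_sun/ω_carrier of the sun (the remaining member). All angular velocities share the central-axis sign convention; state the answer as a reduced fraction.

N_ring = 32 + 2·23 = 78
32(ω_s−ω_c) = −78(ω_r−ω_c),  ω_r=0, ω_c=1
ω_s = 1 − (78/32)(0−1) = 55/16
ω_s/ω_c = 55/16

55/16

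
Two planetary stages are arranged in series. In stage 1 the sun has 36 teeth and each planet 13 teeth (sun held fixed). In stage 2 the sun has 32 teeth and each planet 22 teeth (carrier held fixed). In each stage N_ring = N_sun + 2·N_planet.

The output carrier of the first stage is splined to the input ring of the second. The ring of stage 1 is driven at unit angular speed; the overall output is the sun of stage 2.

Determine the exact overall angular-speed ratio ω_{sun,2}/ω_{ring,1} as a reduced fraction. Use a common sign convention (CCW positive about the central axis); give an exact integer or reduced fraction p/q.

-589/392

Stage 1: N_ring = 36 + 2·13 = 62
Stage 1: 36(ω_s−ω_c) = −62(ω_r−ω_c),  ω_s=0, ω_r=1
Stage 1: 36(0−ω_c) = −62(1−ω_c)  ⇒  98ω_c = 62  ⇒  ω_c = 31/49
  ⇒ ω_c¹/ω_r¹ = 31/49
Stage 2: N_ring = 32 + 2·22 = 76
Stage 2: 32(ω_s−ω_c) = −76(ω_r−ω_c),  ω_c=0, ω_r=1
Stage 2: ω_s = 0 − (76/32)(1−0) = -19/8
  ⇒ ω_s²/ω_r² = -19/8
Coupling ω_r² = ω_c¹ ⇒ overall = 31/49 × -19/8 = -589/392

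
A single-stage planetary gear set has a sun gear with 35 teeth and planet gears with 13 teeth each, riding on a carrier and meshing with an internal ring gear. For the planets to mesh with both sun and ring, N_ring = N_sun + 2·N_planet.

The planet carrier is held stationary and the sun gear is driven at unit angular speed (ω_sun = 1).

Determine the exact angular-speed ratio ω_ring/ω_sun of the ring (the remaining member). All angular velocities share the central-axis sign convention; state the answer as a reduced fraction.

-35/61

N_ring = 35 + 2·13 = 61
35(ω_s−ω_c) = −61(ω_r−ω_c),  ω_c=0, ω_s=1
ω_r = 0 − (35/61)(1−0) = -35/61
ω_r/ω_s = -35/61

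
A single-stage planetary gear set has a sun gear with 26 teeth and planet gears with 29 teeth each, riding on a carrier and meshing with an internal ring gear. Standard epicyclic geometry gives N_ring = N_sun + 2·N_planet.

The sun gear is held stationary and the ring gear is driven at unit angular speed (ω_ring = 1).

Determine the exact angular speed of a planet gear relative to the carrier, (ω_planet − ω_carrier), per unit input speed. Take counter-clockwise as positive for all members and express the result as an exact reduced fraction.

N_ring = 26 + 2·29 = 84
26(ω_s−ω_c) = −84(ω_r−ω_c),  ω_s=0, ω_r=1
26(0−ω_c) = −84(1−ω_c)  ⇒  110ω_c = 84  ⇒  ω_c = 42/55
sun–planet: 26·(0−42/55) = −29·(ω_p−ω_c)  ⇒  ω_p−ω_c = −(26/29)·(-42/55) = 1092/1595

1092/1595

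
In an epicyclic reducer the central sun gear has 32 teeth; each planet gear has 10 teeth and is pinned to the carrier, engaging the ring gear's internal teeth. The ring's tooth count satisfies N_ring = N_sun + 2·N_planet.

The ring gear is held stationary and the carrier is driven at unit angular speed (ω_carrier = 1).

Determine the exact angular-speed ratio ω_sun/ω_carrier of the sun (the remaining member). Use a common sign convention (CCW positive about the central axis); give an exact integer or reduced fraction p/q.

N_ring = 32 + 2·10 = 52
32(ω_s−ω_c) = −52(ω_r−ω_c),  ω_r=0, ω_c=1
ω_s = 1 − (52/32)(0−1) = 21/8
ω_s/ω_c = 21/8

21/8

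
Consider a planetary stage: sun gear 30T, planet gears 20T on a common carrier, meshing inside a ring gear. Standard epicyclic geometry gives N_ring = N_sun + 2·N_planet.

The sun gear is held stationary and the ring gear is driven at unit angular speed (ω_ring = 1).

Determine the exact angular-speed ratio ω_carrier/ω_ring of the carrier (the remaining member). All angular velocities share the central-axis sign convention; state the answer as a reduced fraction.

N_ring = 30 + 2·20 = 70
30(ω_s−ω_c) = −70(ω_r−ω_c),  ω_s=0, ω_r=1
30(0−ω_c) = −70(1−ω_c)  ⇒  100ω_c = 70  ⇒  ω_c = 7/10
ω_c/ω_r = 7/10

7/10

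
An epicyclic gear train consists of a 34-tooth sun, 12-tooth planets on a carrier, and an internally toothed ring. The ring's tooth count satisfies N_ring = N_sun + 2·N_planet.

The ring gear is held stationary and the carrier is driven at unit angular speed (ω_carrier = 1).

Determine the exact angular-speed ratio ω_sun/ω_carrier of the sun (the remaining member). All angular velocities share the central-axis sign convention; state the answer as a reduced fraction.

46/17

N_ring = 34 + 2·12 = 58
34(ω_s−ω_c) = −58(ω_r−ω_c),  ω_r=0, ω_c=1
ω_s = 1 − (58/34)(0−1) = 46/17
ω_s/ω_c = 46/17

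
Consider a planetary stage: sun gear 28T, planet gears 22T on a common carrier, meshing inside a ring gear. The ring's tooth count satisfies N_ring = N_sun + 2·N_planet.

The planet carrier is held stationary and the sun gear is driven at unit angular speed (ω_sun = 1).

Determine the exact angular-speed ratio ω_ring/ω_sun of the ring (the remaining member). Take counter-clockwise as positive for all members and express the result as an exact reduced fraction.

N_ring = 28 + 2·22 = 72
28(ω_s−ω_c) = −72(ω_r−ω_c),  ω_c=0, ω_s=1
ω_r = 0 − (28/72)(1−0) = -7/18
ω_r/ω_s = -7/18

-7/18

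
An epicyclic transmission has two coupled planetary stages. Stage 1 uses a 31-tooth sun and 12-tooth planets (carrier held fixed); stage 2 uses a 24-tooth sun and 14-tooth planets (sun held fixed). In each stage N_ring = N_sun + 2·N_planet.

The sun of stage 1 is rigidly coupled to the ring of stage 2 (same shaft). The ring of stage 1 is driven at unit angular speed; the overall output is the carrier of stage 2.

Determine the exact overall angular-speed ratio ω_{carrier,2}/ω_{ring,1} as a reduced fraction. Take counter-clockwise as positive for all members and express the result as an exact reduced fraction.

Stage 1: N_ring = 31 + 2·12 = 55
Stage 1: 31(ω_s−ω_c) = −55(ω_r−ω_c),  ω_c=0, ω_r=1
Stage 1: ω_s = 0 − (55/31)(1−0) = -55/31
  ⇒ ω_s¹/ω_r¹ = -55/31
Stage 2: N_ring = 24 + 2·14 = 52
Stage 2: 24(ω_s−ω_c) = −52(ω_r−ω_c),  ω_s=0, ω_r=1
Stage 2: 24(0−ω_c) = −52(1−ω_c)  ⇒  76ω_c = 52  ⇒  ω_c = 13/19
  ⇒ ω_c²/ω_r² = 13/19
Coupling ω_r² = ω_s¹ ⇒ overall = -55/31 × 13/19 = -715/589

-715/589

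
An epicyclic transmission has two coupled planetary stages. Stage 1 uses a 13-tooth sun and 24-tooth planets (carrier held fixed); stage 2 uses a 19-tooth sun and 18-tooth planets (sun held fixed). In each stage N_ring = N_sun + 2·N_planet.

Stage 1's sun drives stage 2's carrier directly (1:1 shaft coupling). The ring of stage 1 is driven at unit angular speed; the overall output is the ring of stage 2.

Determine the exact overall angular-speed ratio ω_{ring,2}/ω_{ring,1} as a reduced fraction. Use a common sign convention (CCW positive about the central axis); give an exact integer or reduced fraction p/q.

Stage 1: N_ring = 13 + 2·24 = 61
Stage 1: 13(ω_s−ω_c) = −61(ω_r−ω_c),  ω_c=0, ω_r=1
Stage 1: ω_s = 0 − (61/13)(1−0) = -61/13
  ⇒ ω_s¹/ω_r¹ = -61/13
Stage 2: N_ring = 19 + 2·18 = 55
Stage 2: 19(ω_s−ω_c) = −55(ω_r−ω_c),  ω_s=0, ω_c=1
Stage 2: ω_r = 1 − (19/55)(0−1) = 74/55
  ⇒ ω_r²/ω_c² = 74/55
Coupling ω_c² = ω_s¹ ⇒ overall = -61/13 × 74/55 = -4514/715

-4514/715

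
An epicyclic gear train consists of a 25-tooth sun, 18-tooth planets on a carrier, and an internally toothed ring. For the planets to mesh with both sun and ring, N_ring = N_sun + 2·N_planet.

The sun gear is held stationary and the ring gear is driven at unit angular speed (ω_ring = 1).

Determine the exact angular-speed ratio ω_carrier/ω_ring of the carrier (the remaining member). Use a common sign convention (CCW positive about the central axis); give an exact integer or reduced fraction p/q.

N_ring = 25 + 2·18 = 61
25(ω_s−ω_c) = −61(ω_r−ω_c),  ω_s=0, ω_r=1
25(0−ω_c) = −61(1−ω_c)  ⇒  86ω_c = 61  ⇒  ω_c = 61/86
ω_c/ω_r = 61/86

61/86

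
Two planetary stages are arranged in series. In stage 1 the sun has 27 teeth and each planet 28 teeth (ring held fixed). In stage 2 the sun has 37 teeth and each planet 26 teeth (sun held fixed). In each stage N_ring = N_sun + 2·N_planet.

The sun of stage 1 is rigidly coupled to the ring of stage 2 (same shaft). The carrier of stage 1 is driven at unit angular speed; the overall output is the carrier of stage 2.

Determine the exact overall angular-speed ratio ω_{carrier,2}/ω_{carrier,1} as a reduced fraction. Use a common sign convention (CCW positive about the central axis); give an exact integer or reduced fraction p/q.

Stage 1: N_ring = 27 + 2·28 = 83
Stage 1: 27(ω_s−ω_c) = −83(ω_r−ω_c),  ω_r=0, ω_c=1
Stage 1: ω_s = 1 − (83/27)(0−1) = 110/27
  ⇒ ω_s¹/ω_c¹ = 110/27
Stage 2: N_ring = 37 + 2·26 = 89
Stage 2: 37(ω_s−ω_c) = −89(ω_r−ω_c),  ω_s=0, ω_r=1
Stage 2: 37(0−ω_c) = −89(1−ω_c)  ⇒  126ω_c = 89  ⇒  ω_c = 89/126
  ⇒ ω_c²/ω_r² = 89/126
Coupling ω_r² = ω_s¹ ⇒ overall = 110/27 × 89/126 = 4895/1701

4895/1701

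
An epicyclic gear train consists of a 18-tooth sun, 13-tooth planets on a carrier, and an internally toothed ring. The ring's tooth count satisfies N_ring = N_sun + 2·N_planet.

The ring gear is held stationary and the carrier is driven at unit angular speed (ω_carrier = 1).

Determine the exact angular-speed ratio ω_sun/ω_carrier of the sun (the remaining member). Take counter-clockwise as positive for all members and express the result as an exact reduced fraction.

N_ring = 18 + 2·13 = 44
18(ω_s−ω_c) = −44(ω_r−ω_c),  ω_r=0, ω_c=1
ω_s = 1 − (44/18)(0−1) = 31/9
ω_s/ω_c = 31/9

31/9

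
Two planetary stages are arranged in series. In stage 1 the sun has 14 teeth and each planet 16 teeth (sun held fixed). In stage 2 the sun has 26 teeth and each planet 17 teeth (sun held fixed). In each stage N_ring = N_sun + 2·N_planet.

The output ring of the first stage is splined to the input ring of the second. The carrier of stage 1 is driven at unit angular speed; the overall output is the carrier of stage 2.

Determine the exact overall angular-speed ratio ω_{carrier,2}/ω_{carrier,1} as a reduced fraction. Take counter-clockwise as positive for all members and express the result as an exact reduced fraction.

Stage 1: N_ring = 14 + 2·16 = 46
Stage 1: 14(ω_s−ω_c) = −46(ω_r−ω_c),  ω_s=0, ω_c=1
Stage 1: ω_r = 1 − (14/46)(0−1) = 30/23
  ⇒ ω_r¹/ω_c¹ = 30/23
Stage 2: N_ring = 26 + 2·17 = 60
Stage 2: 26(ω_s−ω_c) = −60(ω_r−ω_c),  ω_s=0, ω_r=1
Stage 2: 26(0−ω_c) = −60(1−ω_c)  ⇒  86ω_c = 60  ⇒  ω_c = 30/43
  ⇒ ω_c²/ω_r² = 30/43
Coupling ω_r² = ω_r¹ ⇒ overall = 30/23 × 30/43 = 900/989

900/989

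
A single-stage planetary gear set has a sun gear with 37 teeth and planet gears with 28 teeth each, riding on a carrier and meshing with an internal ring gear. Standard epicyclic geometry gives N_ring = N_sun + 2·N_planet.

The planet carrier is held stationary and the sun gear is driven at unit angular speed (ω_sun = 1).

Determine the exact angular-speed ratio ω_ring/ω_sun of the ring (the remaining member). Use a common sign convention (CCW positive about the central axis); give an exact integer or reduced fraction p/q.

-37/93

N_ring = 37 + 2·28 = 93
37(ω_s−ω_c) = −93(ω_r−ω_c),  ω_c=0, ω_s=1
ω_r = 0 − (37/93)(1−0) = -37/93
ω_r/ω_s = -37/93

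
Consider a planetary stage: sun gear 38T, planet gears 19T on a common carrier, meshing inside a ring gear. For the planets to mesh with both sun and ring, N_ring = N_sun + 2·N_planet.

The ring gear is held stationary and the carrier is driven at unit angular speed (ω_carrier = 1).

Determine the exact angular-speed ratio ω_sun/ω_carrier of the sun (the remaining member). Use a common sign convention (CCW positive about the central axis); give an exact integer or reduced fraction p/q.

3

N_ring = 38 + 2·19 = 76
38(ω_s−ω_c) = −76(ω_r−ω_c),  ω_r=0, ω_c=1
ω_s = 1 − (76/38)(0−1) = 3
ω_s/ω_c = 3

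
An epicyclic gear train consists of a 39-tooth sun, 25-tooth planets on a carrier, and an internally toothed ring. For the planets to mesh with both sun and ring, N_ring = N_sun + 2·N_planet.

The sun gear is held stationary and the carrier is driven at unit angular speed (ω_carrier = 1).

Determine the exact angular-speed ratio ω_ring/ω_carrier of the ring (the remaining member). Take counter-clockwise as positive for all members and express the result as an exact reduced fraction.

128/89

N_ring = 39 + 2·25 = 89
39(ω_s−ω_c) = −89(ω_r−ω_c),  ω_s=0, ω_c=1
ω_r = 1 − (39/89)(0−1) = 128/89
ω_r/ω_c = 128/89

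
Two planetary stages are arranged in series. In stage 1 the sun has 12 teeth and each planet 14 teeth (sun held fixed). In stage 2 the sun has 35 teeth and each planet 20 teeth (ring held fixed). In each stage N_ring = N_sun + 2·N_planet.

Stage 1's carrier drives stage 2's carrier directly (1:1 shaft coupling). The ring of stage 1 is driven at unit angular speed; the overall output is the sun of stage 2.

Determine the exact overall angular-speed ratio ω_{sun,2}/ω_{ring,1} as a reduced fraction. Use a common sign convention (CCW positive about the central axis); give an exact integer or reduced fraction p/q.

Stage 1: N_ring = 12 + 2·14 = 40
Stage 1: 12(ω_s−ω_c) = −40(ω_r−ω_c),  ω_s=0, ω_r=1
Stage 1: 12(0−ω_c) = −40(1−ω_c)  ⇒  52ω_c = 40  ⇒  ω_c = 10/13
  ⇒ ω_c¹/ω_r¹ = 10/13
Stage 2: N_ring = 35 + 2·20 = 75
Stage 2: 35(ω_s−ω_c) = −75(ω_r−ω_c),  ω_r=0, ω_c=1
Stage 2: ω_s = 1 − (75/35)(0−1) = 22/7
  ⇒ ω_s²/ω_c² = 22/7
Coupling ω_c² = ω_c¹ ⇒ overall = 10/13 × 22/7 = 220/91

220/91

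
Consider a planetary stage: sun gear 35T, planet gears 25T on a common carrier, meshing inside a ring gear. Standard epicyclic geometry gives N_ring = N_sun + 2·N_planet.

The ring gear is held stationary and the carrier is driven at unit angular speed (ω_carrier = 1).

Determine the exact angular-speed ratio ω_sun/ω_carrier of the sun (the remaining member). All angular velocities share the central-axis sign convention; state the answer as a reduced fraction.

N_ring = 35 + 2·25 = 85
35(ω_s−ω_c) = −85(ω_r−ω_c),  ω_r=0, ω_c=1
ω_s = 1 − (85/35)(0−1) = 24/7
ω_s/ω_c = 24/7

24/7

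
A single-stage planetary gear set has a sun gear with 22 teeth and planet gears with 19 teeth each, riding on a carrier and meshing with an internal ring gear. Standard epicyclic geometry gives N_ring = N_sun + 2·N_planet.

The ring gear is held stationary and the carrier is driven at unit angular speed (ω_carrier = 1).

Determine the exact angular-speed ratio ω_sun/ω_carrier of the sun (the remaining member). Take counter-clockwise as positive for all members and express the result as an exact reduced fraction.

N_ring = 22 + 2·19 = 60
22(ω_s−ω_c) = −60(ω_r−ω_c),  ω_r=0, ω_c=1
ω_s = 1 − (60/22)(0−1) = 41/11
ω_s/ω_c = 41/11

41/11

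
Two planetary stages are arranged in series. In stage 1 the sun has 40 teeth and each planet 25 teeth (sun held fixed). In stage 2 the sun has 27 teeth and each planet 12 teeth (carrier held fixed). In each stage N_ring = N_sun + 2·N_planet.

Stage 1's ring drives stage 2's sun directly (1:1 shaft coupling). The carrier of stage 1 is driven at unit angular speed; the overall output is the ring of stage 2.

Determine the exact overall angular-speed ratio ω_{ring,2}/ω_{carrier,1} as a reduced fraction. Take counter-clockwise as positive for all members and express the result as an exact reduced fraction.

Stage 1: N_ring = 40 + 2·25 = 90
Stage 1: 40(ω_s−ω_c) = −90(ω_r−ω_c),  ω_s=0, ω_c=1
Stage 1: ω_r = 1 − (40/90)(0−1) = 13/9
  ⇒ ω_r¹/ω_c¹ = 13/9
Stage 2: N_ring = 27 + 2·12 = 51
Stage 2: 27(ω_s−ω_c) = −51(ω_r−ω_c),  ω_c=0, ω_s=1
Stage 2: ω_r = 0 − (27/51)(1−0) = -9/17
  ⇒ ω_r²/ω_s² = -9/17
Coupling ω_s² = ω_r¹ ⇒ overall = 13/9 × -9/17 = -13/17

-13/17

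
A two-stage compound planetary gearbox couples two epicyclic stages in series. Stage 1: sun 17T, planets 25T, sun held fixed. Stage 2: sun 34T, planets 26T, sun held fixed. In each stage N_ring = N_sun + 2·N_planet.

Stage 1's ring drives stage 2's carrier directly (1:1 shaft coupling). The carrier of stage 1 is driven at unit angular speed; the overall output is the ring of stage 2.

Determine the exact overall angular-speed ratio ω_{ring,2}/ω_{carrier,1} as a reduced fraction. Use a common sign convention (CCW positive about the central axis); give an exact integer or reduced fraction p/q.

Stage 1: N_ring = 17 + 2·25 = 67
Stage 1: 17(ω_s−ω_c) = −67(ω_r−ω_c),  ω_s=0, ω_c=1
Stage 1: ω_r = 1 − (17/67)(0−1) = 84/67
  ⇒ ω_r¹/ω_c¹ = 84/67
Stage 2: N_ring = 34 + 2·26 = 86
Stage 2: 34(ω_s−ω_c) = −86(ω_r−ω_c),  ω_s=0, ω_c=1
Stage 2: ω_r = 1 − (34/86)(0−1) = 60/43
  ⇒ ω_r²/ω_c² = 60/43
Coupling ω_c² = ω_r¹ ⇒ overall = 84/67 × 60/43 = 5040/2881

5040/2881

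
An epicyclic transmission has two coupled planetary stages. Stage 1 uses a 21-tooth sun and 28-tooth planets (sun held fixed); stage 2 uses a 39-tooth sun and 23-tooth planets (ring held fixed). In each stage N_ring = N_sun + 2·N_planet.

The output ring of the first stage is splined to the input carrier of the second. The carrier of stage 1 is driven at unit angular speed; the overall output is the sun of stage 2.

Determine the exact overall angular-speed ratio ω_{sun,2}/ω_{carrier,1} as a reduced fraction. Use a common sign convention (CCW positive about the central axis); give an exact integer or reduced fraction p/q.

1736/429

Stage 1: N_ring = 21 + 2·28 = 77
Stage 1: 21(ω_s−ω_c) = −77(ω_r−ω_c),  ω_s=0, ω_c=1
Stage 1: ω_r = 1 − (21/77)(0−1) = 14/11
  ⇒ ω_r¹/ω_c¹ = 14/11
Stage 2: N_ring = 39 + 2·23 = 85
Stage 2: 39(ω_s−ω_c) = −85(ω_r−ω_c),  ω_r=0, ω_c=1
Stage 2: ω_s = 1 − (85/39)(0−1) = 124/39
  ⇒ ω_s²/ω_c² = 124/39
Coupling ω_c² = ω_r¹ ⇒ overall = 14/11 × 124/39 = 1736/429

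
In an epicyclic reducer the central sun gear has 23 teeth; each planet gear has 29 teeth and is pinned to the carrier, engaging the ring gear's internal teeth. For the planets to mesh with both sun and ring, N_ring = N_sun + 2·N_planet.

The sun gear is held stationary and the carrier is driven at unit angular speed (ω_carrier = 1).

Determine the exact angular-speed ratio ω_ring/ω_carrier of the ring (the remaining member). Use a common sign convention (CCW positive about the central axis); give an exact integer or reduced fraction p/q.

N_ring = 23 + 2·29 = 81
23(ω_s−ω_c) = −81(ω_r−ω_c),  ω_s=0, ω_c=1
ω_r = 1 − (23/81)(0−1) = 104/81
ω_r/ω_c = 104/81

104/81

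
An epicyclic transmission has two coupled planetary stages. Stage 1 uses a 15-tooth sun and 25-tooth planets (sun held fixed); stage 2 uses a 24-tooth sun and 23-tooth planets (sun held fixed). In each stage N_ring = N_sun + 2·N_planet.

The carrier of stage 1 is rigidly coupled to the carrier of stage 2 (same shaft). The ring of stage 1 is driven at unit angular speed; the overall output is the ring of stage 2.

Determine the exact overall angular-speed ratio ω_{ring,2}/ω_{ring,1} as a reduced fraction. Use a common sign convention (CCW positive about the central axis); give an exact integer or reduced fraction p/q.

611/560

Stage 1: N_ring = 15 + 2·25 = 65
Stage 1: 15(ω_s−ω_c) = −65(ω_r−ω_c),  ω_s=0, ω_r=1
Stage 1: 15(0−ω_c) = −65(1−ω_c)  ⇒  80ω_c = 65  ⇒  ω_c = 13/16
  ⇒ ω_c¹/ω_r¹ = 13/16
Stage 2: N_ring = 24 + 2·23 = 70
Stage 2: 24(ω_s−ω_c) = −70(ω_r−ω_c),  ω_s=0, ω_c=1
Stage 2: ω_r = 1 − (24/70)(0−1) = 47/35
  ⇒ ω_r²/ω_c² = 47/35
Coupling ω_c² = ω_c¹ ⇒ overall = 13/16 × 47/35 = 611/560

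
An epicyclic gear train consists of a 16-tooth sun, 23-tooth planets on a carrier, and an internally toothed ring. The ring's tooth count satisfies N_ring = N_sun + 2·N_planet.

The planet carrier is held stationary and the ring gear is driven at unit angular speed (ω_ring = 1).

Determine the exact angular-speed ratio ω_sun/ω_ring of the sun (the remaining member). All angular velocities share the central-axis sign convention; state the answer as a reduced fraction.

-31/8

N_ring = 16 + 2·23 = 62
16(ω_s−ω_c) = −62(ω_r−ω_c),  ω_c=0, ω_r=1
ω_s = 0 − (62/16)(1−0) = -31/8
ω_s/ω_r = -31/8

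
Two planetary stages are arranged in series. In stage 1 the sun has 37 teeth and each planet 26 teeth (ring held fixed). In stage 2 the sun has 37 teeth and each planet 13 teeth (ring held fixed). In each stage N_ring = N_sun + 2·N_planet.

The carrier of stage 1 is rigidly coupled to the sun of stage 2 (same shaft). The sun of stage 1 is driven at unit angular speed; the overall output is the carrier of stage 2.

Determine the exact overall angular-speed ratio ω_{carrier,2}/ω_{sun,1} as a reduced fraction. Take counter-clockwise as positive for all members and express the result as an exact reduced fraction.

Stage 1: N_ring = 37 + 2·26 = 89
Stage 1: 37(ω_s−ω_c) = −89(ω_r−ω_c),  ω_r=0, ω_s=1
Stage 1: 37(1−ω_c) = −89(0−ω_c)  ⇒  126ω_c = 37  ⇒  ω_c = 37/126
  ⇒ ω_c¹/ω_s¹ = 37/126
Stage 2: N_ring = 37 + 2·13 = 63
Stage 2: 37(ω_s−ω_c) = −63(ω_r−ω_c),  ω_r=0, ω_s=1
Stage 2: 37(1−ω_c) = −63(0−ω_c)  ⇒  100ω_c = 37  ⇒  ω_c = 37/100
  ⇒ ω_c²/ω_s² = 37/100
Coupling ω_s² = ω_c¹ ⇒ overall = 37/126 × 37/100 = 1369/12600

1369/12600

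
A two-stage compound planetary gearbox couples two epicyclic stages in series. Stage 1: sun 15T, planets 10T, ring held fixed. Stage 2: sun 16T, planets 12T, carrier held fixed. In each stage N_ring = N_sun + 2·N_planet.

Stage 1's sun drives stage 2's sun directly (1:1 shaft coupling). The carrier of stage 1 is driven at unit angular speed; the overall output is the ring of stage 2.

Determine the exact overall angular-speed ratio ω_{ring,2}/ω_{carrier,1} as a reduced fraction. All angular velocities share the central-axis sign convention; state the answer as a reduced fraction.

Stage 1: N_ring = 15 + 2·10 = 35
Stage 1: 15(ω_s−ω_c) = −35(ω_r−ω_c),  ω_r=0, ω_c=1
Stage 1: ω_s = 1 − (35/15)(0−1) = 10/3
  ⇒ ω_s¹/ω_c¹ = 10/3
Stage 2: N_ring = 16 + 2·12 = 40
Stage 2: 16(ω_s−ω_c) = −40(ω_r−ω_c),  ω_c=0, ω_s=1
Stage 2: ω_r = 0 − (16/40)(1−0) = -2/5
  ⇒ ω_r²/ω_s² = -2/5
Coupling ω_s² = ω_s¹ ⇒ overall = 10/3 × -2/5 = -4/3

-4/3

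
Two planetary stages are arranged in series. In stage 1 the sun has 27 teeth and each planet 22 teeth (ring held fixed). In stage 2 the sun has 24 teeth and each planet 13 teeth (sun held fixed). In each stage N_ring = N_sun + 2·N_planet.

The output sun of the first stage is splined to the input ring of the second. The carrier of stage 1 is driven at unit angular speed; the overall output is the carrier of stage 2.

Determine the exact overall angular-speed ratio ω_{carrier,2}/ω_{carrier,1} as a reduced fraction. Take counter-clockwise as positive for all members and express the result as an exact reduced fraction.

Stage 1: N_ring = 27 + 2·22 = 71
Stage 1: 27(ω_s−ω_c) = −71(ω_r−ω_c),  ω_r=0, ω_c=1
Stage 1: ω_s = 1 − (71/27)(0−1) = 98/27
  ⇒ ω_s¹/ω_c¹ = 98/27
Stage 2: N_ring = 24 + 2·13 = 50
Stage 2: 24(ω_s−ω_c) = −50(ω_r−ω_c),  ω_s=0, ω_r=1
Stage 2: 24(0−ω_c) = −50(1−ω_c)  ⇒  74ω_c = 50  ⇒  ω_c = 25/37
  ⇒ ω_c²/ω_r² = 25/37
Coupling ω_r² = ω_s¹ ⇒ overall = 98/27 × 25/37 = 2450/999

2450/999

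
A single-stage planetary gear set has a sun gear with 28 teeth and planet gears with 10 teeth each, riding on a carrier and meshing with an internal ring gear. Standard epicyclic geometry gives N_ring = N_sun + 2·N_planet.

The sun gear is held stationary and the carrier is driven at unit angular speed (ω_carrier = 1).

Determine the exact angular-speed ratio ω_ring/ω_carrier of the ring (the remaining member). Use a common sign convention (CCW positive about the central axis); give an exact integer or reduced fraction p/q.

19/12

N_ring = 28 + 2·10 = 48
28(ω_s−ω_c) = −48(ω_r−ω_c),  ω_s=0, ω_c=1
ω_r = 1 − (28/48)(0−1) = 19/12
ω_r/ω_c = 19/12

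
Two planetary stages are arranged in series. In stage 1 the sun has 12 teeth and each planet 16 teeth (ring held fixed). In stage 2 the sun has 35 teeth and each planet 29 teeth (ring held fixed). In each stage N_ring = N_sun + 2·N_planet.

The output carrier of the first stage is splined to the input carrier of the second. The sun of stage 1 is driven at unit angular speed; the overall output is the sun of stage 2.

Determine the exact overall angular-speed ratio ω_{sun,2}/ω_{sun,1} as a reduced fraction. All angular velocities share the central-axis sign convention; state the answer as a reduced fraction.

Stage 1: N_ring = 12 + 2·16 = 44
Stage 1: 12(ω_s−ω_c) = −44(ω_r−ω_c),  ω_r=0, ω_s=1
Stage 1: 12(1−ω_c) = −44(0−ω_c)  ⇒  56ω_c = 12  ⇒  ω_c = 3/14
  ⇒ ω_c¹/ω_s¹ = 3/14
Stage 2: N_ring = 35 + 2·29 = 93
Stage 2: 35(ω_s−ω_c) = −93(ω_r−ω_c),  ω_r=0, ω_c=1
Stage 2: ω_s = 1 − (93/35)(0−1) = 128/35
  ⇒ ω_s²/ω_c² = 128/35
Coupling ω_c² = ω_c¹ ⇒ overall = 3/14 × 128/35 = 192/245

192/245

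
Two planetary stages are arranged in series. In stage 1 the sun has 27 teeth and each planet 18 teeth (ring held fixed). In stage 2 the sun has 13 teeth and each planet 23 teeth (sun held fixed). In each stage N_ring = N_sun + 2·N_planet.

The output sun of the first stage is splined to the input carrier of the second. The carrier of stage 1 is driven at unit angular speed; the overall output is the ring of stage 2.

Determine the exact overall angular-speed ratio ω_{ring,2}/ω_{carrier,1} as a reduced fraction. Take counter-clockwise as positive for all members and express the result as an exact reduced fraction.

240/59

Stage 1: N_ring = 27 + 2·18 = 63
Stage 1: 27(ω_s−ω_c) = −63(ω_r−ω_c),  ω_r=0, ω_c=1
Stage 1: ω_s = 1 − (63/27)(0−1) = 10/3
  ⇒ ω_s¹/ω_c¹ = 10/3
Stage 2: N_ring = 13 + 2·23 = 59
Stage 2: 13(ω_s−ω_c) = −59(ω_r−ω_c),  ω_s=0, ω_c=1
Stage 2: ω_r = 1 − (13/59)(0−1) = 72/59
  ⇒ ω_r²/ω_c² = 72/59
Coupling ω_c² = ω_s¹ ⇒ overall = 10/3 × 72/59 = 240/59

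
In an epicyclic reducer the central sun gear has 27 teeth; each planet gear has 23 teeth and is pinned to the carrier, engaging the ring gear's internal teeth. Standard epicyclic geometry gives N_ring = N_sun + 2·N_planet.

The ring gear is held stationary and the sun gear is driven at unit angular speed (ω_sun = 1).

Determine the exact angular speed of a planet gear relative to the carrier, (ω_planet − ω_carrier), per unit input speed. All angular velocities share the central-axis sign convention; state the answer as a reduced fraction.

-1971/2300

N_ring = 27 + 2·23 = 73
27(ω_s−ω_c) = −73(ω_r−ω_c),  ω_r=0, ω_s=1
27(1−ω_c) = −73(0−ω_c)  ⇒  100ω_c = 27  ⇒  ω_c = 27/100
sun–planet: 27·(1−27/100) = −23·(ω_p−ω_c)  ⇒  ω_p−ω_c = −(27/23)·(73/100) = -1971/2300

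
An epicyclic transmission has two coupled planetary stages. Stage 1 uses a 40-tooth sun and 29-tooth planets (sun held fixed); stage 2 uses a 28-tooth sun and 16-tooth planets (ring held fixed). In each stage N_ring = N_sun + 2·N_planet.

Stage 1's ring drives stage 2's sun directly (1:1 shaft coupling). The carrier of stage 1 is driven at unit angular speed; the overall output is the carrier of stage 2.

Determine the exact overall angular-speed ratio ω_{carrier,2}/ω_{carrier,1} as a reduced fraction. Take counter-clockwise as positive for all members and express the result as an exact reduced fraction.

69/154

Stage 1: N_ring = 40 + 2·29 = 98
Stage 1: 40(ω_s−ω_c) = −98(ω_r−ω_c),  ω_s=0, ω_c=1
Stage 1: ω_r = 1 − (40/98)(0−1) = 69/49
  ⇒ ω_r¹/ω_c¹ = 69/49
Stage 2: N_ring = 28 + 2·16 = 60
Stage 2: 28(ω_s−ω_c) = −60(ω_r−ω_c),  ω_r=0, ω_s=1
Stage 2: 28(1−ω_c) = −60(0−ω_c)  ⇒  88ω_c = 28  ⇒  ω_c = 7/22
  ⇒ ω_c²/ω_s² = 7/22
Coupling ω_s² = ω_r¹ ⇒ overall = 69/49 × 7/22 = 69/154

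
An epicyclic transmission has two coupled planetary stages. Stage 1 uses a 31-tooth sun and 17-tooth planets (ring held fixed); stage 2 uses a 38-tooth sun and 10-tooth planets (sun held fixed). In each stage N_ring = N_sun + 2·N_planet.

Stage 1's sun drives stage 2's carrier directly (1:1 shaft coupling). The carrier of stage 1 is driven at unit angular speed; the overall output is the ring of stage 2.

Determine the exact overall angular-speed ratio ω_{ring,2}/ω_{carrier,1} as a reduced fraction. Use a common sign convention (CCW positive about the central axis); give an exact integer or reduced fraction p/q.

4608/899

Stage 1: N_ring = 31 + 2·17 = 65
Stage 1: 31(ω_s−ω_c) = −65(ω_r−ω_c),  ω_r=0, ω_c=1
Stage 1: ω_s = 1 − (65/31)(0−1) = 96/31
  ⇒ ω_s¹/ω_c¹ = 96/31
Stage 2: N_ring = 38 + 2·10 = 58
Stage 2: 38(ω_s−ω_c) = −58(ω_r−ω_c),  ω_s=0, ω_c=1
Stage 2: ω_r = 1 − (38/58)(0−1) = 48/29
  ⇒ ω_r²/ω_c² = 48/29
Coupling ω_c² = ω_s¹ ⇒ overall = 96/31 × 48/29 = 4608/899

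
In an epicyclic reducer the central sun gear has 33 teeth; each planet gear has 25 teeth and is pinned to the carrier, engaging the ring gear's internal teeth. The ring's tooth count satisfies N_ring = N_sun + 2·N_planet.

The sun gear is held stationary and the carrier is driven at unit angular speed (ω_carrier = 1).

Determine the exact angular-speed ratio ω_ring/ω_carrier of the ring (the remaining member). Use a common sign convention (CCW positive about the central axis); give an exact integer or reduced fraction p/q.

N_ring = 33 + 2·25 = 83
33(ω_s−ω_c) = −83(ω_r−ω_c),  ω_s=0, ω_c=1
ω_r = 1 − (33/83)(0−1) = 116/83
ω_r/ω_c = 116/83

116/83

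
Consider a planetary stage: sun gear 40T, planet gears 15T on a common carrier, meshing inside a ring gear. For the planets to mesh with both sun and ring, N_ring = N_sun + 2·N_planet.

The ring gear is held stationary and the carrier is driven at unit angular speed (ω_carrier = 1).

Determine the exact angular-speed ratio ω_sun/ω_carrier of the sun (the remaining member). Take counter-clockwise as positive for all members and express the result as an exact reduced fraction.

11/4

N_ring = 40 + 2·15 = 70
40(ω_s−ω_c) = −70(ω_r−ω_c),  ω_r=0, ω_c=1
ω_s = 1 − (70/40)(0−1) = 11/4
ω_s/ω_c = 11/4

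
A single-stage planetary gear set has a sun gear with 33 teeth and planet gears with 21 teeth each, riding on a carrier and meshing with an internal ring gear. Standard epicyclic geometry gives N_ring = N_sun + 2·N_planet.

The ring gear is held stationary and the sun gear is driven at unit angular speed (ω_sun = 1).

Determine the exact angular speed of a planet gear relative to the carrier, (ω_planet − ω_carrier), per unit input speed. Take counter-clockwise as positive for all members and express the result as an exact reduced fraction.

N_ring = 33 + 2·21 = 75
33(ω_s−ω_c) = −75(ω_r−ω_c),  ω_r=0, ω_s=1
33(1−ω_c) = −75(0−ω_c)  ⇒  108ω_c = 33  ⇒  ω_c = 11/36
sun–planet: 33·(1−11/36) = −21·(ω_p−ω_c)  ⇒  ω_p−ω_c = −(33/21)·(25/36) = -275/252

-275/252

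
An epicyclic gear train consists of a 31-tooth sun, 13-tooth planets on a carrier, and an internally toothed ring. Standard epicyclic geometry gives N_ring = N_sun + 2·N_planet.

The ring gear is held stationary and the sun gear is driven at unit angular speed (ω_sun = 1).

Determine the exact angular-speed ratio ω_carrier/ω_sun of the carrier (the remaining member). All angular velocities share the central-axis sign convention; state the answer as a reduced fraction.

N_ring = 31 + 2·13 = 57
31(ω_s−ω_c) = −57(ω_r−ω_c),  ω_r=0, ω_s=1
31(1−ω_c) = −57(0−ω_c)  ⇒  88ω_c = 31  ⇒  ω_c = 31/88
ω_c/ω_s = 31/88

31/88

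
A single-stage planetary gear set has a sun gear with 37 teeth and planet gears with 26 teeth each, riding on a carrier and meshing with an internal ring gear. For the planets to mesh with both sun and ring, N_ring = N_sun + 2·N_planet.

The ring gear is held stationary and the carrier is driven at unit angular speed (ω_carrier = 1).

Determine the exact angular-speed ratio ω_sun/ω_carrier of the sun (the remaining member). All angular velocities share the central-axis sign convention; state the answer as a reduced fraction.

N_ring = 37 + 2·26 = 89
37(ω_s−ω_c) = −89(ω_r−ω_c),  ω_r=0, ω_c=1
ω_s = 1 − (89/37)(0−1) = 126/37
ω_s/ω_c = 126/37

126/37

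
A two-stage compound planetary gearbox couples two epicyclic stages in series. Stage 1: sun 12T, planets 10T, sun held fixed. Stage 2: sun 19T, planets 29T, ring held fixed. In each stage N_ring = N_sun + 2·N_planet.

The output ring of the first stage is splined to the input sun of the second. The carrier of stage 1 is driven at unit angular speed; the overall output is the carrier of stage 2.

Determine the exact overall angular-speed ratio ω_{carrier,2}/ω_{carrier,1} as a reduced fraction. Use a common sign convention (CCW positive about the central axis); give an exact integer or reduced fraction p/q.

209/768

Stage 1: N_ring = 12 + 2·10 = 32
Stage 1: 12(ω_s−ω_c) = −32(ω_r−ω_c),  ω_s=0, ω_c=1
Stage 1: ω_r = 1 − (12/32)(0−1) = 11/8
  ⇒ ω_r¹/ω_c¹ = 11/8
Stage 2: N_ring = 19 + 2·29 = 77
Stage 2: 19(ω_s−ω_c) = −77(ω_r−ω_c),  ω_r=0, ω_s=1
Stage 2: 19(1−ω_c) = −77(0−ω_c)  ⇒  96ω_c = 19  ⇒  ω_c = 19/96
  ⇒ ω_c²/ω_s² = 19/96
Coupling ω_s² = ω_r¹ ⇒ overall = 11/8 × 19/96 = 209/768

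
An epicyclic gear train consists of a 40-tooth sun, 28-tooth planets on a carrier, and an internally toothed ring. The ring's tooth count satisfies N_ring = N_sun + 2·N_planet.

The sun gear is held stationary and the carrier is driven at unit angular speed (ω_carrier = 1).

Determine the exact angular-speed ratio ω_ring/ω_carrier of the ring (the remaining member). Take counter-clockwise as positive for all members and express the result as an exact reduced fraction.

17/12

N_ring = 40 + 2·28 = 96
40(ω_s−ω_c) = −96(ω_r−ω_c),  ω_s=0, ω_c=1
ω_r = 1 − (40/96)(0−1) = 17/12
ω_r/ω_c = 17/12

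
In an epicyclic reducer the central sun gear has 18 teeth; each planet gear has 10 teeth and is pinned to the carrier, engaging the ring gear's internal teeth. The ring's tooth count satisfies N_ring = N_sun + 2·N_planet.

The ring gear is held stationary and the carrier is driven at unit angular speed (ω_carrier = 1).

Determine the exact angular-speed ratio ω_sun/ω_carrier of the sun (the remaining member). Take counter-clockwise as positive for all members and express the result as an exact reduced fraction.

28/9

N_ring = 18 + 2·10 = 38
18(ω_s−ω_c) = −38(ω_r−ω_c),  ω_r=0, ω_c=1
ω_s = 1 − (38/18)(0−1) = 28/9
ω_s/ω_c = 28/9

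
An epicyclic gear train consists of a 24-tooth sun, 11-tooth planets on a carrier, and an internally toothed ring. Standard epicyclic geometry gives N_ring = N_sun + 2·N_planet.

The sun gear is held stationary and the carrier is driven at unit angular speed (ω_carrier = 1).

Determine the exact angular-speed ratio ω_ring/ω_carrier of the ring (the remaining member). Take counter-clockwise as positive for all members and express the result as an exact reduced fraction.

35/23

N_ring = 24 + 2·11 = 46
24(ω_s−ω_c) = −46(ω_r−ω_c),  ω_s=0, ω_c=1
ω_r = 1 − (24/46)(0−1) = 35/23
ω_r/ω_c = 35/23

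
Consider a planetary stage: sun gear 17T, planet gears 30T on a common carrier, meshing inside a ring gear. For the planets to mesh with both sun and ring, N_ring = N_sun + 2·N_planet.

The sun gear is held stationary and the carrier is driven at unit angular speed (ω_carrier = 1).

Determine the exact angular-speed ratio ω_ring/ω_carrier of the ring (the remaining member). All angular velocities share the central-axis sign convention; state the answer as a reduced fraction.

94/77

N_ring = 17 + 2·30 = 77
17(ω_s−ω_c) = −77(ω_r−ω_c),  ω_s=0, ω_c=1
ω_r = 1 − (17/77)(0−1) = 94/77
ω_r/ω_c = 94/77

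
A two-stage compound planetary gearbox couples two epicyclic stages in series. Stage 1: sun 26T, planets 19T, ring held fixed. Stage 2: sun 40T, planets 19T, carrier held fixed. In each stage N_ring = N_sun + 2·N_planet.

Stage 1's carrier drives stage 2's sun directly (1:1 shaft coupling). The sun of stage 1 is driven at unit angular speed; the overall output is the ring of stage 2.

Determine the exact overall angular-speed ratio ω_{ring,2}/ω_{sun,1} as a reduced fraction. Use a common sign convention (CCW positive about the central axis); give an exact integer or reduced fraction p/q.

Stage 1: N_ring = 26 + 2·19 = 64
Stage 1: 26(ω_s−ω_c) = −64(ω_r−ω_c),  ω_r=0, ω_s=1
Stage 1: 26(1−ω_c) = −64(0−ω_c)  ⇒  90ω_c = 26  ⇒  ω_c = 13/45
  ⇒ ω_c¹/ω_s¹ = 13/45
Stage 2: N_ring = 40 + 2·19 = 78
Stage 2: 40(ω_s−ω_c) = −78(ω_r−ω_c),  ω_c=0, ω_s=1
Stage 2: ω_r = 0 − (40/78)(1−0) = -20/39
  ⇒ ω_r²/ω_s² = -20/39
Coupling ω_s² = ω_c¹ ⇒ overall = 13/45 × -20/39 = -4/27

-4/27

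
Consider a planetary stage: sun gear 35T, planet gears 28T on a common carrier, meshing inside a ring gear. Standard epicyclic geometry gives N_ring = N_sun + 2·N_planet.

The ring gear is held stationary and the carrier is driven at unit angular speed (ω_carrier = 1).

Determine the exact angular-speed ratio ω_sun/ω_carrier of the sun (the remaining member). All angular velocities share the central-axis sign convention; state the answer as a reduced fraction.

N_ring = 35 + 2·28 = 91
35(ω_s−ω_c) = −91(ω_r−ω_c),  ω_r=0, ω_c=1
ω_s = 1 − (91/35)(0−1) = 18/5
ω_s/ω_c = 18/5

18/5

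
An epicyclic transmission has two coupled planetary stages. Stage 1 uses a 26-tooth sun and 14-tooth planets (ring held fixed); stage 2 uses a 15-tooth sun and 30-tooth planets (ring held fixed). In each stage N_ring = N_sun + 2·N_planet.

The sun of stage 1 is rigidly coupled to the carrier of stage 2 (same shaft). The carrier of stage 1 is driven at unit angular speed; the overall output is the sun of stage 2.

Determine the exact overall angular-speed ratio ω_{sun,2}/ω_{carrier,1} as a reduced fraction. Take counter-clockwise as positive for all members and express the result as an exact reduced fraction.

Stage 1: N_ring = 26 + 2·14 = 54
Stage 1: 26(ω_s−ω_c) = −54(ω_r−ω_c),  ω_r=0, ω_c=1
Stage 1: ω_s = 1 − (54/26)(0−1) = 40/13
  ⇒ ω_s¹/ω_c¹ = 40/13
Stage 2: N_ring = 15 + 2·30 = 75
Stage 2: 15(ω_s−ω_c) = −75(ω_r−ω_c),  ω_r=0, ω_c=1
Stage 2: ω_s = 1 − (75/15)(0−1) = 6
  ⇒ ω_s²/ω_c² = 6
Coupling ω_c² = ω_s¹ ⇒ overall = 40/13 × 6 = 240/13

240/13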